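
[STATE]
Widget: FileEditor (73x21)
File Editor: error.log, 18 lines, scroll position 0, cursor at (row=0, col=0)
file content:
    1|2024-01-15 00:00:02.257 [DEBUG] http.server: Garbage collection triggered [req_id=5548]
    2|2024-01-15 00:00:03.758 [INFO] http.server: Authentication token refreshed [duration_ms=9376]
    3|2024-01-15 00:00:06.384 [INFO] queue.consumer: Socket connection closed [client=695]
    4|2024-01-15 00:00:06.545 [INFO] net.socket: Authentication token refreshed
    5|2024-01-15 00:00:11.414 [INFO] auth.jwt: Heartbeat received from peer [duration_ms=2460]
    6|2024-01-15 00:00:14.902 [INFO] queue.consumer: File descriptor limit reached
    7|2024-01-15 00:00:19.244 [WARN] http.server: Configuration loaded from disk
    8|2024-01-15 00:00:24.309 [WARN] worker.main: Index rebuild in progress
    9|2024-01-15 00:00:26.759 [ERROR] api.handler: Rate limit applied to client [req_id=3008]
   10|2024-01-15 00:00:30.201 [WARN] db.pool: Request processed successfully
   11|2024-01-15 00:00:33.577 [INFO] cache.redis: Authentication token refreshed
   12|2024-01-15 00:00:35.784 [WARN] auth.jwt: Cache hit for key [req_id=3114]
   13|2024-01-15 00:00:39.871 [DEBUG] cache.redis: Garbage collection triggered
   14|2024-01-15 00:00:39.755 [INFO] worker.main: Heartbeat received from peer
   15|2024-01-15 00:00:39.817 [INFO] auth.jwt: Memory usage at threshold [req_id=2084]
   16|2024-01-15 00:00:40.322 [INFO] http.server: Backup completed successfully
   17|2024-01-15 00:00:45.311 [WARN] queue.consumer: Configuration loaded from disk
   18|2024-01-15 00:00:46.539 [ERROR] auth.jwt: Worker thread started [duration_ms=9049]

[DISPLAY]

█024-01-15 00:00:02.257 [DEBUG] http.server: Garbage collection triggere▲
2024-01-15 00:00:03.758 [INFO] http.server: Authentication token refresh█
2024-01-15 00:00:06.384 [INFO] queue.consumer: Socket connection closed ░
2024-01-15 00:00:06.545 [INFO] net.socket: Authentication token refreshe░
2024-01-15 00:00:11.414 [INFO] auth.jwt: Heartbeat received from peer [d░
2024-01-15 00:00:14.902 [INFO] queue.consumer: File descriptor limit rea░
2024-01-15 00:00:19.244 [WARN] http.server: Configuration loaded from di░
2024-01-15 00:00:24.309 [WARN] worker.main: Index rebuild in progress   ░
2024-01-15 00:00:26.759 [ERROR] api.handler: Rate limit applied to clien░
2024-01-15 00:00:30.201 [WARN] db.pool: Request processed successfully  ░
2024-01-15 00:00:33.577 [INFO] cache.redis: Authentication token refresh░
2024-01-15 00:00:35.784 [WARN] auth.jwt: Cache hit for key [req_id=3114]░
2024-01-15 00:00:39.871 [DEBUG] cache.redis: Garbage collection triggere░
2024-01-15 00:00:39.755 [INFO] worker.main: Heartbeat received from peer░
2024-01-15 00:00:39.817 [INFO] auth.jwt: Memory usage at threshold [req_░
2024-01-15 00:00:40.322 [INFO] http.server: Backup completed successfull░
2024-01-15 00:00:45.311 [WARN] queue.consumer: Configuration loaded from░
2024-01-15 00:00:46.539 [ERROR] auth.jwt: Worker thread started [duratio░
                                                                        ░
                                                                        ░
                                                                        ▼


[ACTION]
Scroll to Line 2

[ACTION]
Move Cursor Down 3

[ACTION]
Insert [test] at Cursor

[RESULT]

2024-01-15 00:00:02.257 [DEBUG] http.server: Garbage collection triggere▲
2024-01-15 00:00:03.758 [INFO] http.server: Authentication token refresh█
2024-01-15 00:00:06.384 [INFO] queue.consumer: Socket connection closed ░
test█024-01-15 00:00:06.545 [INFO] net.socket: Authentication token refr░
2024-01-15 00:00:11.414 [INFO] auth.jwt: Heartbeat received from peer [d░
2024-01-15 00:00:14.902 [INFO] queue.consumer: File descriptor limit rea░
2024-01-15 00:00:19.244 [WARN] http.server: Configuration loaded from di░
2024-01-15 00:00:24.309 [WARN] worker.main: Index rebuild in progress   ░
2024-01-15 00:00:26.759 [ERROR] api.handler: Rate limit applied to clien░
2024-01-15 00:00:30.201 [WARN] db.pool: Request processed successfully  ░
2024-01-15 00:00:33.577 [INFO] cache.redis: Authentication token refresh░
2024-01-15 00:00:35.784 [WARN] auth.jwt: Cache hit for key [req_id=3114]░
2024-01-15 00:00:39.871 [DEBUG] cache.redis: Garbage collection triggere░
2024-01-15 00:00:39.755 [INFO] worker.main: Heartbeat received from peer░
2024-01-15 00:00:39.817 [INFO] auth.jwt: Memory usage at threshold [req_░
2024-01-15 00:00:40.322 [INFO] http.server: Backup completed successfull░
2024-01-15 00:00:45.311 [WARN] queue.consumer: Configuration loaded from░
2024-01-15 00:00:46.539 [ERROR] auth.jwt: Worker thread started [duratio░
                                                                        ░
                                                                        ░
                                                                        ▼


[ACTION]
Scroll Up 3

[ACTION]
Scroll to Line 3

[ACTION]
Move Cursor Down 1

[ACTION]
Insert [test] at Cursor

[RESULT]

2024-01-15 00:00:02.257 [DEBUG] http.server: Garbage collection triggere▲
2024-01-15 00:00:03.758 [INFO] http.server: Authentication token refresh█
2024-01-15 00:00:06.384 [INFO] queue.consumer: Socket connection closed ░
test2024-01-15 00:00:06.545 [INFO] net.socket: Authentication token refr░
2024test█01-15 00:00:11.414 [INFO] auth.jwt: Heartbeat received from pee░
2024-01-15 00:00:14.902 [INFO] queue.consumer: File descriptor limit rea░
2024-01-15 00:00:19.244 [WARN] http.server: Configuration loaded from di░
2024-01-15 00:00:24.309 [WARN] worker.main: Index rebuild in progress   ░
2024-01-15 00:00:26.759 [ERROR] api.handler: Rate limit applied to clien░
2024-01-15 00:00:30.201 [WARN] db.pool: Request processed successfully  ░
2024-01-15 00:00:33.577 [INFO] cache.redis: Authentication token refresh░
2024-01-15 00:00:35.784 [WARN] auth.jwt: Cache hit for key [req_id=3114]░
2024-01-15 00:00:39.871 [DEBUG] cache.redis: Garbage collection triggere░
2024-01-15 00:00:39.755 [INFO] worker.main: Heartbeat received from peer░
2024-01-15 00:00:39.817 [INFO] auth.jwt: Memory usage at threshold [req_░
2024-01-15 00:00:40.322 [INFO] http.server: Backup completed successfull░
2024-01-15 00:00:45.311 [WARN] queue.consumer: Configuration loaded from░
2024-01-15 00:00:46.539 [ERROR] auth.jwt: Worker thread started [duratio░
                                                                        ░
                                                                        ░
                                                                        ▼


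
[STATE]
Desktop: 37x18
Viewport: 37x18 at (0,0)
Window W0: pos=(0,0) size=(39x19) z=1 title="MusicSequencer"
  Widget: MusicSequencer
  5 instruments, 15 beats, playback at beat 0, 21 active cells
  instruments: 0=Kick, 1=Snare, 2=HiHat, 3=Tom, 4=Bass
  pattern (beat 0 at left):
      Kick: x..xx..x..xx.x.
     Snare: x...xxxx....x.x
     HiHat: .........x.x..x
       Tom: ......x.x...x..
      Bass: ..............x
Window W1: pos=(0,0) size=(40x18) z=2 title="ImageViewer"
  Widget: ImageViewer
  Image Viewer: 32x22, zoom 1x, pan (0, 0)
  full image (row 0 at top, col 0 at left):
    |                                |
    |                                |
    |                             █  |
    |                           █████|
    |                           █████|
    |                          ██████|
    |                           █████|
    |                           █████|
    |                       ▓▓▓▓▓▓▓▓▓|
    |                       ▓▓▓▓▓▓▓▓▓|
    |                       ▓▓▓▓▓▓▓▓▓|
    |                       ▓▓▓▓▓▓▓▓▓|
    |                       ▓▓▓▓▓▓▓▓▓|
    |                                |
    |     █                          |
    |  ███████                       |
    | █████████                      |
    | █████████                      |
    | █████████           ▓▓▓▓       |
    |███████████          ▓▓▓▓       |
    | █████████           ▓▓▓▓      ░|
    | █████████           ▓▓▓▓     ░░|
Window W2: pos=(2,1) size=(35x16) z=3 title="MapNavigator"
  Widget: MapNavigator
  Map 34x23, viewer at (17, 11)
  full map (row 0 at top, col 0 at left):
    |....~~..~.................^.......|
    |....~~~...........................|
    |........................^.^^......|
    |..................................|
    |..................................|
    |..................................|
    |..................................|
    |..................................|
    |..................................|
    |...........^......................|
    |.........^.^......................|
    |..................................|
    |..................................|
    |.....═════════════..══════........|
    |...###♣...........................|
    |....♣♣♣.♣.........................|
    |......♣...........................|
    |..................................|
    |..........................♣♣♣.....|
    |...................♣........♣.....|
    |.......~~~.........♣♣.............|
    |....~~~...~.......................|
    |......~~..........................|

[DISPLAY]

┏━━━━━━━━━━━━━━━━━━━━━━━━━━━━━━━━━━━━
┃ ┏━━━━━━━━━━━━━━━━━━━━━━━━━━━━━━━━━┓
┠─┃ MapNavigator                    ┃
┃ ┠─────────────────────────────────┨
┃ ┃.................................┃
┃ ┃.................................┃
┃ ┃.................................┃
┃ ┃.................................┃
┃ ┃..........^......................┃
┃ ┃........^.^......................┃
┃ ┃................@................┃
┃ ┃.................................┃
┃ ┃....═════════════..══════........┃
┃ ┃..###♣...........................┃
┃ ┃...♣♣♣.♣.........................┃
┃ ┃.....♣...........................┃
┃ ┗━━━━━━━━━━━━━━━━━━━━━━━━━━━━━━━━━┛
┗━━━━━━━━━━━━━━━━━━━━━━━━━━━━━━━━━━━━


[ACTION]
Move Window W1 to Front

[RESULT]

┏━━━━━━━━━━━━━━━━━━━━━━━━━━━━━━━━━━━━
┃ ImageViewer                        
┠────────────────────────────────────
┃                                    
┃                                    
┃                             █      
┃                           █████    
┃                           █████    
┃                          ██████    
┃                           █████    
┃                           █████    
┃                       ▓▓▓▓▓▓▓▓▓    
┃                       ▓▓▓▓▓▓▓▓▓    
┃                       ▓▓▓▓▓▓▓▓▓    
┃                       ▓▓▓▓▓▓▓▓▓    
┃                       ▓▓▓▓▓▓▓▓▓    
┃                                    
┗━━━━━━━━━━━━━━━━━━━━━━━━━━━━━━━━━━━━


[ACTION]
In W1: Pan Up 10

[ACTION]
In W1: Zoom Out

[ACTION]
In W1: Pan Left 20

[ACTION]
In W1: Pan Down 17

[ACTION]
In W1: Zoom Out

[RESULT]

┏━━━━━━━━━━━━━━━━━━━━━━━━━━━━━━━━━━━━
┃ ImageViewer                        
┠────────────────────────────────────
┃ █████████                          
┃ █████████           ▓▓▓▓           
┃███████████          ▓▓▓▓           
┃ █████████           ▓▓▓▓      ░    
┃ █████████           ▓▓▓▓     ░░    
┃                                    
┃                                    
┃                                    
┃                                    
┃                                    
┃                                    
┃                                    
┃                                    
┃                                    
┗━━━━━━━━━━━━━━━━━━━━━━━━━━━━━━━━━━━━


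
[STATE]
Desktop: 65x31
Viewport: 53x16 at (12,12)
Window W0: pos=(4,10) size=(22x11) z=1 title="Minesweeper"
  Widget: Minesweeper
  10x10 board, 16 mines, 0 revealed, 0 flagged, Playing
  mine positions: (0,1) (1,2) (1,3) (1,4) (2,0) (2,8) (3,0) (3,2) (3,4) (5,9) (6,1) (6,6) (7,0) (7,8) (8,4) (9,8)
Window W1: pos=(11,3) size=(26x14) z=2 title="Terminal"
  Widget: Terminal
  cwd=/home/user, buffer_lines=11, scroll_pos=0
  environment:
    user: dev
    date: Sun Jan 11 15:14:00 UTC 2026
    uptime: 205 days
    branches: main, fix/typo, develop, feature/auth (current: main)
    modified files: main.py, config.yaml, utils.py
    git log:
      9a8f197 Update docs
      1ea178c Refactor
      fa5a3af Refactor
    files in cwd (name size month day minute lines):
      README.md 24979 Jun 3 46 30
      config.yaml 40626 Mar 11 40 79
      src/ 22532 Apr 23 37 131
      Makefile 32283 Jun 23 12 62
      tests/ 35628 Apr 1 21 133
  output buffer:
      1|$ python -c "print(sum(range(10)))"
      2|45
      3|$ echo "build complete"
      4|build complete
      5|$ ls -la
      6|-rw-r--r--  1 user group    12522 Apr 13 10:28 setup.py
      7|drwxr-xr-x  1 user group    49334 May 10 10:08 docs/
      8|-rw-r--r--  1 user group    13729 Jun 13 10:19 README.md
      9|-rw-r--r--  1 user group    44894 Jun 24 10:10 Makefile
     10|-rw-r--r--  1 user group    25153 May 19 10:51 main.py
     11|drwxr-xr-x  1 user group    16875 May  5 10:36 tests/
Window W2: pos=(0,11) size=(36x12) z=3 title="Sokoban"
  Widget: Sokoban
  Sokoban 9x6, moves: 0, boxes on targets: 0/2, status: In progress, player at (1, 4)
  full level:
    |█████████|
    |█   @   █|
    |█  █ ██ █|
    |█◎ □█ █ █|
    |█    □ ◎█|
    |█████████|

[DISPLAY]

                       ┃┃                            
───────────────────────┨┃                            
                       ┃┃                            
                       ┃┃                            
                       ┃┛                            
                       ┃                             
                       ┃                             
                       ┃                             
/2                     ┃                             
                       ┃                             
━━━━━━━━━━━━━━━━━━━━━━━┛                             
                                                     
                                                     
                                                     
                                                     
                                                     


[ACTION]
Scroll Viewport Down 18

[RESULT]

                       ┃┃                            
                       ┃┛                            
                       ┃                             
                       ┃                             
                       ┃                             
/2                     ┃                             
                       ┃                             
━━━━━━━━━━━━━━━━━━━━━━━┛                             
                                                     
                                                     
                                                     
                                                     
                                                     
                                                     
                                                     
                                                     


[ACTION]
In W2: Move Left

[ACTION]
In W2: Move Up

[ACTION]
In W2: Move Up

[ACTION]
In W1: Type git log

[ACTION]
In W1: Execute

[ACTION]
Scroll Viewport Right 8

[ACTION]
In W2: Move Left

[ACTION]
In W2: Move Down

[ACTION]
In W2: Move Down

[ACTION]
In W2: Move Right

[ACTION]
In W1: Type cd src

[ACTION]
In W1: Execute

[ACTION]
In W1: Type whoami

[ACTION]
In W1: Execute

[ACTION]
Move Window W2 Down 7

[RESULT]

$ █                     ┃                            
━━━━━━━━━━━━━━━━━━━━━━━━┛                            
■■■          ┃                                       
━━━━━━━━━━━━━━━━━━━━━━━┓                             
                       ┃                             
───────────────────────┨                             
                       ┃                             
                       ┃                             
                       ┃                             
                       ┃                             
                       ┃                             
                       ┃                             
/2                     ┃                             
                       ┃                             
━━━━━━━━━━━━━━━━━━━━━━━┛                             
                                                     


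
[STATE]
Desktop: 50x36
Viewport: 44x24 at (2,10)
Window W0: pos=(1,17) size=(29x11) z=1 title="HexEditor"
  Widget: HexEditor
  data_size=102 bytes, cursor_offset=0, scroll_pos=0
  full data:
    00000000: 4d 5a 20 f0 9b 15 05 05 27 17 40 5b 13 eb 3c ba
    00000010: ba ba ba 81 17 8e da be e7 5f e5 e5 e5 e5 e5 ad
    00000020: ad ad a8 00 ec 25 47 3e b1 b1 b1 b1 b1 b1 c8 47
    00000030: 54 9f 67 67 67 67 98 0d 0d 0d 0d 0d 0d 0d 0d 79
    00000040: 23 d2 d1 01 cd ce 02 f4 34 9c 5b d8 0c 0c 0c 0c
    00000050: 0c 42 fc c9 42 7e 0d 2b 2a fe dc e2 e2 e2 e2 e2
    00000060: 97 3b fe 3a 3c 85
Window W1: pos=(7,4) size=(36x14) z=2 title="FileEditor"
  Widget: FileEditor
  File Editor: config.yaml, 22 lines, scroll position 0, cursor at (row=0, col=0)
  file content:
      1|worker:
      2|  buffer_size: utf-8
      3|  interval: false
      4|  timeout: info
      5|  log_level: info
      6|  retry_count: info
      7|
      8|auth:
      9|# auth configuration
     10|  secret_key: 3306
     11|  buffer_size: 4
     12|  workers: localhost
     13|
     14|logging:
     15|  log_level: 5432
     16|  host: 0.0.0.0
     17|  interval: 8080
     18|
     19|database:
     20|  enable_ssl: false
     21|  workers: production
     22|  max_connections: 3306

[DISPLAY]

     ┃  timeout: info                  ░┃   
     ┃  log_level: info                ░┃   
     ┃  retry_count: info              ░┃   
     ┃                                 ░┃   
     ┃auth:                            ░┃   
     ┃# auth configuration             ░┃   
     ┃  secret_key: 3306               ▼┃   
━━━━━┗━━━━━━━━━━━━━━━━━━━━━━━━━━━━━━━━━━┛   
 HexEditor                 ┃                
───────────────────────────┨                
00000000  4D 5a 20 f0 9b 15┃                
00000010  ba ba ba 81 17 8e┃                
00000020  ad ad a8 00 ec 25┃                
00000030  54 9f 67 67 67 67┃                
00000040  23 d2 d1 01 cd ce┃                
00000050  0c 42 fc c9 42 7e┃                
00000060  97 3b fe 3a 3c 85┃                
━━━━━━━━━━━━━━━━━━━━━━━━━━━┛                
                                            
                                            
                                            
                                            
                                            
                                            


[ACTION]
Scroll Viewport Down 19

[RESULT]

     ┃  retry_count: info              ░┃   
     ┃                                 ░┃   
     ┃auth:                            ░┃   
     ┃# auth configuration             ░┃   
     ┃  secret_key: 3306               ▼┃   
━━━━━┗━━━━━━━━━━━━━━━━━━━━━━━━━━━━━━━━━━┛   
 HexEditor                 ┃                
───────────────────────────┨                
00000000  4D 5a 20 f0 9b 15┃                
00000010  ba ba ba 81 17 8e┃                
00000020  ad ad a8 00 ec 25┃                
00000030  54 9f 67 67 67 67┃                
00000040  23 d2 d1 01 cd ce┃                
00000050  0c 42 fc c9 42 7e┃                
00000060  97 3b fe 3a 3c 85┃                
━━━━━━━━━━━━━━━━━━━━━━━━━━━┛                
                                            
                                            
                                            
                                            
                                            
                                            
                                            
                                            


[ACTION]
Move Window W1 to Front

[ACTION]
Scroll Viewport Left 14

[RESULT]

       ┃  retry_count: info              ░┃ 
       ┃                                 ░┃ 
       ┃auth:                            ░┃ 
       ┃# auth configuration             ░┃ 
       ┃  secret_key: 3306               ▼┃ 
 ┏━━━━━┗━━━━━━━━━━━━━━━━━━━━━━━━━━━━━━━━━━┛ 
 ┃ HexEditor                 ┃              
 ┠───────────────────────────┨              
 ┃00000000  4D 5a 20 f0 9b 15┃              
 ┃00000010  ba ba ba 81 17 8e┃              
 ┃00000020  ad ad a8 00 ec 25┃              
 ┃00000030  54 9f 67 67 67 67┃              
 ┃00000040  23 d2 d1 01 cd ce┃              
 ┃00000050  0c 42 fc c9 42 7e┃              
 ┃00000060  97 3b fe 3a 3c 85┃              
 ┗━━━━━━━━━━━━━━━━━━━━━━━━━━━┛              
                                            
                                            
                                            
                                            
                                            
                                            
                                            
                                            


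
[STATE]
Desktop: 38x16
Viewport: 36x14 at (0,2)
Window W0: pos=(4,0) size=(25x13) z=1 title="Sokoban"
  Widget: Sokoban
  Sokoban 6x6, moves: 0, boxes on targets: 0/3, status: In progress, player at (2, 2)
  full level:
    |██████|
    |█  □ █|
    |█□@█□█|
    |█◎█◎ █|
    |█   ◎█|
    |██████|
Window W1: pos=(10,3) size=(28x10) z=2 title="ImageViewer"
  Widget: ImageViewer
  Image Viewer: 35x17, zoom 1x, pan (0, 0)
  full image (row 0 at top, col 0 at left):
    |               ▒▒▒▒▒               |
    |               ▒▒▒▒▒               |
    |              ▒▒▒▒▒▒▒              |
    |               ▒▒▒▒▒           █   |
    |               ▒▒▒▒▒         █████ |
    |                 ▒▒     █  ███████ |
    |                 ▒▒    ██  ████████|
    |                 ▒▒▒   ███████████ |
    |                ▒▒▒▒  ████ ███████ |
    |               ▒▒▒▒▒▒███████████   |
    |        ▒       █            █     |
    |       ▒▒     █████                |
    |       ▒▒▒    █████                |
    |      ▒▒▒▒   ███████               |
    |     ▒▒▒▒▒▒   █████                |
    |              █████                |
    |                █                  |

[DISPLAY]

    ┠───────────────────────┨       
    ┃█████┏━━━━━━━━━━━━━━━━━━━━━━━━━
    ┃█  □ ┃ ImageViewer             
    ┃█□@█□┠─────────────────────────
    ┃█◎█◎ ┃               ▒▒▒▒▒     
    ┃█   ◎┃               ▒▒▒▒▒     
    ┃█████┃              ▒▒▒▒▒▒▒    
    ┃Moves┃               ▒▒▒▒▒     
    ┃     ┃               ▒▒▒▒▒     
    ┃     ┃                 ▒▒     █
    ┗━━━━━┗━━━━━━━━━━━━━━━━━━━━━━━━━
                                    
                                    
                                    


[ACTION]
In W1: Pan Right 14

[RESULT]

    ┠───────────────────────┨       
    ┃█████┏━━━━━━━━━━━━━━━━━━━━━━━━━
    ┃█  □ ┃ ImageViewer             
    ┃█□@█□┠─────────────────────────
    ┃█◎█◎ ┃ ▒▒▒▒▒                   
    ┃█   ◎┃ ▒▒▒▒▒                   
    ┃█████┃▒▒▒▒▒▒▒                  
    ┃Moves┃ ▒▒▒▒▒           █       
    ┃     ┃ ▒▒▒▒▒         █████     
    ┃     ┃   ▒▒     █  ███████     
    ┗━━━━━┗━━━━━━━━━━━━━━━━━━━━━━━━━
                                    
                                    
                                    


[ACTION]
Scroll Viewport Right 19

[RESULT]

  ┠───────────────────────┨         
  ┃█████┏━━━━━━━━━━━━━━━━━━━━━━━━━━┓
  ┃█  □ ┃ ImageViewer              ┃
  ┃█□@█□┠──────────────────────────┨
  ┃█◎█◎ ┃ ▒▒▒▒▒                    ┃
  ┃█   ◎┃ ▒▒▒▒▒                    ┃
  ┃█████┃▒▒▒▒▒▒▒                   ┃
  ┃Moves┃ ▒▒▒▒▒           █        ┃
  ┃     ┃ ▒▒▒▒▒         █████      ┃
  ┃     ┃   ▒▒     █  ███████      ┃
  ┗━━━━━┗━━━━━━━━━━━━━━━━━━━━━━━━━━┛
                                    
                                    
                                    


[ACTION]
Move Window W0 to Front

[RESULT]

  ┠───────────────────────┨         
  ┃██████                 ┃━━━━━━━━┓
  ┃█  □ █                 ┃        ┃
  ┃█□@█□█                 ┃────────┨
  ┃█◎█◎ █                 ┃        ┃
  ┃█   ◎█                 ┃        ┃
  ┃██████                 ┃        ┃
  ┃Moves: 0  0/3          ┃        ┃
  ┃                       ┃██      ┃
  ┃                       ┃██      ┃
  ┗━━━━━━━━━━━━━━━━━━━━━━━┛━━━━━━━━┛
                                    
                                    
                                    


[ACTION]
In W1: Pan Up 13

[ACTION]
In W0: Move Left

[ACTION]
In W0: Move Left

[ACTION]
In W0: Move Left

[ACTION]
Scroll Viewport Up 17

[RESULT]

  ┏━━━━━━━━━━━━━━━━━━━━━━━┓         
  ┃ Sokoban               ┃         
  ┠───────────────────────┨         
  ┃██████                 ┃━━━━━━━━┓
  ┃█  □ █                 ┃        ┃
  ┃█□@█□█                 ┃────────┨
  ┃█◎█◎ █                 ┃        ┃
  ┃█   ◎█                 ┃        ┃
  ┃██████                 ┃        ┃
  ┃Moves: 0  0/3          ┃        ┃
  ┃                       ┃██      ┃
  ┃                       ┃██      ┃
  ┗━━━━━━━━━━━━━━━━━━━━━━━┛━━━━━━━━┛
                                    


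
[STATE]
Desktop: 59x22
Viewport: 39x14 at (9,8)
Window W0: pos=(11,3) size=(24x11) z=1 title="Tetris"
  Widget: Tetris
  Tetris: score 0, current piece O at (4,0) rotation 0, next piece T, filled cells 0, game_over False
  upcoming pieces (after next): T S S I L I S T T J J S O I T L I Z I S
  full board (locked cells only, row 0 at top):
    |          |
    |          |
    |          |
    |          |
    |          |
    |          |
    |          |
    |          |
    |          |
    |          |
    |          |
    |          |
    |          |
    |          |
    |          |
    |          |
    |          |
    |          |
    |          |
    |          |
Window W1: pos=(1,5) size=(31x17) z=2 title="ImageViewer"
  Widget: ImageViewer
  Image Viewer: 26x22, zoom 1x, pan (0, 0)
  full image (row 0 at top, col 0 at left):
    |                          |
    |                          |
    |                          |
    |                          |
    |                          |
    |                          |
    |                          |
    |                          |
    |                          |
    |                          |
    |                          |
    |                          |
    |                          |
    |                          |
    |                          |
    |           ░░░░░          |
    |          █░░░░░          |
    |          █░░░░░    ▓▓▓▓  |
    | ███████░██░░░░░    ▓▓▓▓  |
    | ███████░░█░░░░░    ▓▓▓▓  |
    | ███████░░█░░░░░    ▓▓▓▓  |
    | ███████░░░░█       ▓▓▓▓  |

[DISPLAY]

                      ┃  ┃             
                      ┃  ┃             
                      ┃  ┃             
                      ┃  ┃             
                      ┃  ┃             
                      ┃━━┛             
                      ┃                
                      ┃                
                      ┃                
                      ┃                
                      ┃                
                      ┃                
                      ┃                
━━━━━━━━━━━━━━━━━━━━━━┛                


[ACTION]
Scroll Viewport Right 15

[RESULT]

           ┃  ┃                        
           ┃  ┃                        
           ┃  ┃                        
           ┃  ┃                        
           ┃  ┃                        
           ┃━━┛                        
           ┃                           
           ┃                           
           ┃                           
           ┃                           
           ┃                           
           ┃                           
           ┃                           
━━━━━━━━━━━┛                           


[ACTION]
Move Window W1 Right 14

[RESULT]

                         ┃             
                         ┃             
                         ┃             
                         ┃             
                         ┃             
                         ┃             
                         ┃             
                         ┃             
                         ┃             
                         ┃             
                         ┃             
                         ┃             
                         ┃             
━━━━━━━━━━━━━━━━━━━━━━━━━┛             


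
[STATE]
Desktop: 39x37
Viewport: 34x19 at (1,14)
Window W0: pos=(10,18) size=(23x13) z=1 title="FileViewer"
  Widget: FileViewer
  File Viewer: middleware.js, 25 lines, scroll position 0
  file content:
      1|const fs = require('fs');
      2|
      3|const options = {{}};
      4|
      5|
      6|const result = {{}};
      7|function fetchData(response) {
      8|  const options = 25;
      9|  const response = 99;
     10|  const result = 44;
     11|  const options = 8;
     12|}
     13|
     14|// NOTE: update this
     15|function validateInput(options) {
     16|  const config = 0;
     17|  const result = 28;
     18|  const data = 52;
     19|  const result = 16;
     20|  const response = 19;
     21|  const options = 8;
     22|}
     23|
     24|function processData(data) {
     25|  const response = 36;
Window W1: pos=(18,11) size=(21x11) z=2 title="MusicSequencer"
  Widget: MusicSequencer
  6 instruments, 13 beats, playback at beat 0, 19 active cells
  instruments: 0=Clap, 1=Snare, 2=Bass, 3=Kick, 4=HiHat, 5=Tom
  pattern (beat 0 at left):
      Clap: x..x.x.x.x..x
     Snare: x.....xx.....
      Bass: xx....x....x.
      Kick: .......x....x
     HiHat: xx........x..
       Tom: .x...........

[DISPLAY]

                 ┃      ▼123456789
                 ┃  Clap█··█·█·█·█
                 ┃ Snare█·····██··
                 ┃  Bass██····█···
         ┏━━━━━━━┃  Kick·······█··
         ┃ FileVi┃ HiHat██········
         ┠───────┃   Tom·█········
         ┃const f┗━━━━━━━━━━━━━━━━
         ┃                    █┃  
         ┃const options = {{}}░┃  
         ┃                    ░┃  
         ┃                    ░┃  
         ┃const result = {{}};░┃  
         ┃function fetchData(r░┃  
         ┃  const options = 25░┃  
         ┃  const response = 9▼┃  
         ┗━━━━━━━━━━━━━━━━━━━━━┛  
                                  
                                  


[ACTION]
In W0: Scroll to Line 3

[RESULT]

                 ┃      ▼123456789
                 ┃  Clap█··█·█·█·█
                 ┃ Snare█·····██··
                 ┃  Bass██····█···
         ┏━━━━━━━┃  Kick·······█··
         ┃ FileVi┃ HiHat██········
         ┠───────┃   Tom·█········
         ┃const o┗━━━━━━━━━━━━━━━━
         ┃                    █┃  
         ┃                    ░┃  
         ┃const result = {{}};░┃  
         ┃function fetchData(r░┃  
         ┃  const options = 25░┃  
         ┃  const response = 9░┃  
         ┃  const result = 44;░┃  
         ┃  const options = 8;▼┃  
         ┗━━━━━━━━━━━━━━━━━━━━━┛  
                                  
                                  


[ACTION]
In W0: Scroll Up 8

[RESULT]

                 ┃      ▼123456789
                 ┃  Clap█··█·█·█·█
                 ┃ Snare█·····██··
                 ┃  Bass██····█···
         ┏━━━━━━━┃  Kick·······█··
         ┃ FileVi┃ HiHat██········
         ┠───────┃   Tom·█········
         ┃const f┗━━━━━━━━━━━━━━━━
         ┃                    █┃  
         ┃const options = {{}}░┃  
         ┃                    ░┃  
         ┃                    ░┃  
         ┃const result = {{}};░┃  
         ┃function fetchData(r░┃  
         ┃  const options = 25░┃  
         ┃  const response = 9▼┃  
         ┗━━━━━━━━━━━━━━━━━━━━━┛  
                                  
                                  


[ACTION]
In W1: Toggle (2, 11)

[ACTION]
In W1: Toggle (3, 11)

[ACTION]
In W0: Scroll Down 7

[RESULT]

                 ┃      ▼123456789
                 ┃  Clap█··█·█·█·█
                 ┃ Snare█·····██··
                 ┃  Bass██····█···
         ┏━━━━━━━┃  Kick·······█··
         ┃ FileVi┃ HiHat██········
         ┠───────┃   Tom·█········
         ┃  const┗━━━━━━━━━━━━━━━━
         ┃  const response = 9░┃  
         ┃  const result = 44;░┃  
         ┃  const options = 8;░┃  
         ┃}                   █┃  
         ┃                    ░┃  
         ┃// NOTE: update this░┃  
         ┃function validateInp░┃  
         ┃  const config = 0; ▼┃  
         ┗━━━━━━━━━━━━━━━━━━━━━┛  
                                  
                                  


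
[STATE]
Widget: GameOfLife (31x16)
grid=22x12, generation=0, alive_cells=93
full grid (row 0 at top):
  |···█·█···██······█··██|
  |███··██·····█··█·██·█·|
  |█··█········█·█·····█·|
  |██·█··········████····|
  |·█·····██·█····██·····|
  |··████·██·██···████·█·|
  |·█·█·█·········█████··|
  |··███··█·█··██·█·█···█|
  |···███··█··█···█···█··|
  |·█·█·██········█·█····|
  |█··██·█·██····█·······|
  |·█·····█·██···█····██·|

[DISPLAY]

Gen: 0                         
···█·█···██······█··██         
███··██·····█··█·██·█·         
█··█········█·█·····█·         
██·█··········████····         
·█·····██·█····██·····         
··████·██·██···████·█·         
·█·█·█·········█████··         
··███··█·█··██·█·█···█         
···███··█··█···█···█··         
·█·█·██········█·█····         
█··██·█·██····█·······         
·█·····█·██···█····██·         
                               
                               
                               


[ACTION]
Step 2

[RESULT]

Gen: 2                         
█···█·█·········█···██         
█·····█········██····█         
···███······█·███··█··         
███····█·····██··█·█··         
······█·█·█████·······         
·█··██·············█··         
··█·██······██····███·         
······█···█·██··█···█·         
······█······█···███··         
·····██···█··█··█·····         
·····██·······█·█·····         
·······█··█···········         
                               
                               
                               


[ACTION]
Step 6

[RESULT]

Gen: 8                         
···············███████         
···············█·····█         
·················███··         
······················         
·················███··         
··········██··██·███··         
······██·███··█·█·····         
········██·██·········         
········█···██·██··██·         
·····██·····████···██·         
······█·█·············         
·······██·············         
                               
                               
                               


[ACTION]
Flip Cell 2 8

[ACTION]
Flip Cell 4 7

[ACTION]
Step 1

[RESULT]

Gen: 9                         
···············███████         
···············█·····█         
··················█···         
······················         
················██·█··         
······████·█··██···█··         
·······█·····██·███···         
··············█·█·····         
·······███·····██··██·         
·····██·····█··██··██·         
·····██·█····██·······         
·······██·············         
                               
                               
                               
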